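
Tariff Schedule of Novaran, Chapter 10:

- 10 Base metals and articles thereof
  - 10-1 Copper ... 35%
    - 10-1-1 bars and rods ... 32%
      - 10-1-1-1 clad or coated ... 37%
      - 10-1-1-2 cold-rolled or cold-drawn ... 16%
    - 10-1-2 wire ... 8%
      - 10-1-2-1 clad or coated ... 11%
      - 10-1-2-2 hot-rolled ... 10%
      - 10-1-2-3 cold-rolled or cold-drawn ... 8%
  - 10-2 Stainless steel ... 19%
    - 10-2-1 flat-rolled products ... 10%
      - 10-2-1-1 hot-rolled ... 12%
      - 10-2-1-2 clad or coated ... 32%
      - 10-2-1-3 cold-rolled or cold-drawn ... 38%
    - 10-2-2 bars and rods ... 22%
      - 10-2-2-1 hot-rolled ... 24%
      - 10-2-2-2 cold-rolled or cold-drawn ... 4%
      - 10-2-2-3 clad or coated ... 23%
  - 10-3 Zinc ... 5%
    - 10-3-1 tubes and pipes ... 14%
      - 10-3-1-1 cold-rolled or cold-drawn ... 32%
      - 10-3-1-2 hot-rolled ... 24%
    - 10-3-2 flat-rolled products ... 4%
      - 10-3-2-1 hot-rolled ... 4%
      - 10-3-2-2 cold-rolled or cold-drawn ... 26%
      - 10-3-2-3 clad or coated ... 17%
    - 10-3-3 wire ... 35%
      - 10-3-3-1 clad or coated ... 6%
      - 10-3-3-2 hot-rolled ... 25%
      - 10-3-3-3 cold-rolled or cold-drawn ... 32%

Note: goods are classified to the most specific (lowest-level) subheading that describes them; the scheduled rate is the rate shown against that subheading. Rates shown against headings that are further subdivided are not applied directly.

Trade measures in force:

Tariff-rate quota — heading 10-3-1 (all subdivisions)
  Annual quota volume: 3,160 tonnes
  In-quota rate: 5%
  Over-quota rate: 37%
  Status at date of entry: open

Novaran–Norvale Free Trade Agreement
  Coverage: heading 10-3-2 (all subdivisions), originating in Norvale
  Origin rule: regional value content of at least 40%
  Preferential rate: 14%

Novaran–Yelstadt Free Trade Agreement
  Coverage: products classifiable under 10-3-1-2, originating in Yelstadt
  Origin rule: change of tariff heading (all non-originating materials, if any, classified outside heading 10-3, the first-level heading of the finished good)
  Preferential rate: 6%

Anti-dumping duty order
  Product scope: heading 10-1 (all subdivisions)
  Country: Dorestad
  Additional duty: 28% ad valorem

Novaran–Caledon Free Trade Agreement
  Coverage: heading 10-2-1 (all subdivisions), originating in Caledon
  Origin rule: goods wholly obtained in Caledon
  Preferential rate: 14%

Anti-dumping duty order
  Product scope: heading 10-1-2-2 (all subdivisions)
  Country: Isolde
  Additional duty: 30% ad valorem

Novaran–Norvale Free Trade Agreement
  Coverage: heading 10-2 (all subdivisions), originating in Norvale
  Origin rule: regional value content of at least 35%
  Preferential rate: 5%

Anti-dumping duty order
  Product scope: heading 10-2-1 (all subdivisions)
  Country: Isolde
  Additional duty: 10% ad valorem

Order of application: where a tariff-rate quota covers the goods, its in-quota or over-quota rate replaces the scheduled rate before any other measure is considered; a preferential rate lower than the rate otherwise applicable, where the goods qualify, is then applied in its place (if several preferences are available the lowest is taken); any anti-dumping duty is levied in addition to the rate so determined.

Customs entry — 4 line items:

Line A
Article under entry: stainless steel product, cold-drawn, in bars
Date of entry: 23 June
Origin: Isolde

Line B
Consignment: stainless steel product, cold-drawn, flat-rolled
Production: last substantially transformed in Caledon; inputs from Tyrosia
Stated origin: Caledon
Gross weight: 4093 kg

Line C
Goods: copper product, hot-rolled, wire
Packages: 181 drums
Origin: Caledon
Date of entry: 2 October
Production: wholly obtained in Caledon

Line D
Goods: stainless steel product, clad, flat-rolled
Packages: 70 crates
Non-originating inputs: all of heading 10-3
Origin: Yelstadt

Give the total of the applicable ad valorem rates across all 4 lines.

84%

Line A: stainless steel → 10-2; in bars → 10-2-2; cold-drawn → 10-2-2-2. Scheduled 4%. No special measure applies. → 4%.
Line B: stainless steel → 10-2; flat-rolled → 10-2-1; cold-drawn → 10-2-1-3. Scheduled 38%. Caledon agreement on 10-2-1: not wholly obtained. → 38%.
Line C: copper → 10-1; wire → 10-1-2; hot-rolled → 10-1-2-2. Scheduled 10%. Caledon agreement on 10-2-1: 10-1-2-2 not covered. → 10%.
Line D: stainless steel → 10-2; flat-rolled → 10-2-1; clad → 10-2-1-2. Scheduled 32%. Yelstadt agreement on 10-3-1-2: 10-2-1-2 not covered. → 32%.
Sum: 4% + 38% + 10% + 32% = 84%.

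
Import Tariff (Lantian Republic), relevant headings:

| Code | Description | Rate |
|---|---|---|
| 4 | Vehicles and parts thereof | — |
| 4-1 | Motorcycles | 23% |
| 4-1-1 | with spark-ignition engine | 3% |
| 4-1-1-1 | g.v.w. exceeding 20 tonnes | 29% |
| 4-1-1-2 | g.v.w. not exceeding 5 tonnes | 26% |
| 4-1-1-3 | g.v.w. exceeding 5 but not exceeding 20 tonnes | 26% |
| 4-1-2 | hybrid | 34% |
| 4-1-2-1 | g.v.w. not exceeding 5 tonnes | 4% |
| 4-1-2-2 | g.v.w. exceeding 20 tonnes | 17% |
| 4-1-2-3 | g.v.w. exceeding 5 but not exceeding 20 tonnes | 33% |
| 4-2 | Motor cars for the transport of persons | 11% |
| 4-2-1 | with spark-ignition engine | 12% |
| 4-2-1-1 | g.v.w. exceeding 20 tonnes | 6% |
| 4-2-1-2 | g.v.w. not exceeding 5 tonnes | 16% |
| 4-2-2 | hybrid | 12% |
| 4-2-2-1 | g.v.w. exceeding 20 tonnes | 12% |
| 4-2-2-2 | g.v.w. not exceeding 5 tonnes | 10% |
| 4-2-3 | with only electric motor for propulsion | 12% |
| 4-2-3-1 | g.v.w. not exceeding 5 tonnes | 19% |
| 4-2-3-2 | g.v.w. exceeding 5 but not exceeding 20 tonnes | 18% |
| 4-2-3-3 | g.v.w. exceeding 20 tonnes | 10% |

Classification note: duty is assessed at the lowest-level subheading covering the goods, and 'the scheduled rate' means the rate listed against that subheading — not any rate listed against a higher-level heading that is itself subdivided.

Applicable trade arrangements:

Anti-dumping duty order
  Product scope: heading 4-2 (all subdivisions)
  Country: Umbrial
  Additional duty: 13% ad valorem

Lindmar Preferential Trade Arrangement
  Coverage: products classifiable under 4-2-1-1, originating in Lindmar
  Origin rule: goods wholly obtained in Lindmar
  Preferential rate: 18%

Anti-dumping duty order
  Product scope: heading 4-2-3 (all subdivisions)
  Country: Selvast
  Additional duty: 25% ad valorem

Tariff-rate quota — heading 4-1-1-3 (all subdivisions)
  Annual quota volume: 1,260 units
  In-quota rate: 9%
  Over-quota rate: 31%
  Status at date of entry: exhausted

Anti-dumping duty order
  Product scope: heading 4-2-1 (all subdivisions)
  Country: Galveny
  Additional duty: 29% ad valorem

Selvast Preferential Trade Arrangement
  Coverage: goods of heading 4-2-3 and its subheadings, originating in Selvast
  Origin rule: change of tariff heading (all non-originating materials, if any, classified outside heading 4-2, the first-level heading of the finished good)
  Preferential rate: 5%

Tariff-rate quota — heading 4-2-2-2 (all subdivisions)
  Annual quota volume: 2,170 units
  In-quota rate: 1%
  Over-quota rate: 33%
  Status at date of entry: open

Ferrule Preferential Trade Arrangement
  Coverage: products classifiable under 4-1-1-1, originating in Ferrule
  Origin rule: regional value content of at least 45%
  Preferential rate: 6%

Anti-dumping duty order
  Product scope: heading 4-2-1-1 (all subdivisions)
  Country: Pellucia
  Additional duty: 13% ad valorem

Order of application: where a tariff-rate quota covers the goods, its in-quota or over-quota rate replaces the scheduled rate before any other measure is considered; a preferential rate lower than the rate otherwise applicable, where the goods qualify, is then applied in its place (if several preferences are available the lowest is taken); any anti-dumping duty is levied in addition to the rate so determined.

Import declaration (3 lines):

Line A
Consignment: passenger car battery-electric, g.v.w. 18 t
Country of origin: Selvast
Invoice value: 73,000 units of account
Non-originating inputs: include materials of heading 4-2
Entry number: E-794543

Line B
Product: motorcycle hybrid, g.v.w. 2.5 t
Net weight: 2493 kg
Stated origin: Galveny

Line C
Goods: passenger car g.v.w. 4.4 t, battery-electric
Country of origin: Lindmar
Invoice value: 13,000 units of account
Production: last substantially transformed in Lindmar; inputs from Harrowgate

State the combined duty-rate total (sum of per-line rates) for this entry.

66%

Line A: passenger car → 4-2; battery-electric → 4-2-3; g.v.w. 18 t → 4-2-3-2. Scheduled 18%. Selvast agreement on 4-2-3: CTH not met; anti-dumping (Selvast, 4-2-3): +25%; total 18% + 25% = 43%. → 43%.
Line B: motorcycle → 4-1; hybrid → 4-1-2; g.v.w. 2.5 t → 4-1-2-1. Scheduled 4%. No special measure applies. → 4%.
Line C: passenger car → 4-2; battery-electric → 4-2-3; g.v.w. 4.4 t → 4-2-3-1. Scheduled 19%. Lindmar agreement on 4-2-1-1: 4-2-3-1 not covered. → 19%.
Sum: 43% + 4% + 19% = 66%.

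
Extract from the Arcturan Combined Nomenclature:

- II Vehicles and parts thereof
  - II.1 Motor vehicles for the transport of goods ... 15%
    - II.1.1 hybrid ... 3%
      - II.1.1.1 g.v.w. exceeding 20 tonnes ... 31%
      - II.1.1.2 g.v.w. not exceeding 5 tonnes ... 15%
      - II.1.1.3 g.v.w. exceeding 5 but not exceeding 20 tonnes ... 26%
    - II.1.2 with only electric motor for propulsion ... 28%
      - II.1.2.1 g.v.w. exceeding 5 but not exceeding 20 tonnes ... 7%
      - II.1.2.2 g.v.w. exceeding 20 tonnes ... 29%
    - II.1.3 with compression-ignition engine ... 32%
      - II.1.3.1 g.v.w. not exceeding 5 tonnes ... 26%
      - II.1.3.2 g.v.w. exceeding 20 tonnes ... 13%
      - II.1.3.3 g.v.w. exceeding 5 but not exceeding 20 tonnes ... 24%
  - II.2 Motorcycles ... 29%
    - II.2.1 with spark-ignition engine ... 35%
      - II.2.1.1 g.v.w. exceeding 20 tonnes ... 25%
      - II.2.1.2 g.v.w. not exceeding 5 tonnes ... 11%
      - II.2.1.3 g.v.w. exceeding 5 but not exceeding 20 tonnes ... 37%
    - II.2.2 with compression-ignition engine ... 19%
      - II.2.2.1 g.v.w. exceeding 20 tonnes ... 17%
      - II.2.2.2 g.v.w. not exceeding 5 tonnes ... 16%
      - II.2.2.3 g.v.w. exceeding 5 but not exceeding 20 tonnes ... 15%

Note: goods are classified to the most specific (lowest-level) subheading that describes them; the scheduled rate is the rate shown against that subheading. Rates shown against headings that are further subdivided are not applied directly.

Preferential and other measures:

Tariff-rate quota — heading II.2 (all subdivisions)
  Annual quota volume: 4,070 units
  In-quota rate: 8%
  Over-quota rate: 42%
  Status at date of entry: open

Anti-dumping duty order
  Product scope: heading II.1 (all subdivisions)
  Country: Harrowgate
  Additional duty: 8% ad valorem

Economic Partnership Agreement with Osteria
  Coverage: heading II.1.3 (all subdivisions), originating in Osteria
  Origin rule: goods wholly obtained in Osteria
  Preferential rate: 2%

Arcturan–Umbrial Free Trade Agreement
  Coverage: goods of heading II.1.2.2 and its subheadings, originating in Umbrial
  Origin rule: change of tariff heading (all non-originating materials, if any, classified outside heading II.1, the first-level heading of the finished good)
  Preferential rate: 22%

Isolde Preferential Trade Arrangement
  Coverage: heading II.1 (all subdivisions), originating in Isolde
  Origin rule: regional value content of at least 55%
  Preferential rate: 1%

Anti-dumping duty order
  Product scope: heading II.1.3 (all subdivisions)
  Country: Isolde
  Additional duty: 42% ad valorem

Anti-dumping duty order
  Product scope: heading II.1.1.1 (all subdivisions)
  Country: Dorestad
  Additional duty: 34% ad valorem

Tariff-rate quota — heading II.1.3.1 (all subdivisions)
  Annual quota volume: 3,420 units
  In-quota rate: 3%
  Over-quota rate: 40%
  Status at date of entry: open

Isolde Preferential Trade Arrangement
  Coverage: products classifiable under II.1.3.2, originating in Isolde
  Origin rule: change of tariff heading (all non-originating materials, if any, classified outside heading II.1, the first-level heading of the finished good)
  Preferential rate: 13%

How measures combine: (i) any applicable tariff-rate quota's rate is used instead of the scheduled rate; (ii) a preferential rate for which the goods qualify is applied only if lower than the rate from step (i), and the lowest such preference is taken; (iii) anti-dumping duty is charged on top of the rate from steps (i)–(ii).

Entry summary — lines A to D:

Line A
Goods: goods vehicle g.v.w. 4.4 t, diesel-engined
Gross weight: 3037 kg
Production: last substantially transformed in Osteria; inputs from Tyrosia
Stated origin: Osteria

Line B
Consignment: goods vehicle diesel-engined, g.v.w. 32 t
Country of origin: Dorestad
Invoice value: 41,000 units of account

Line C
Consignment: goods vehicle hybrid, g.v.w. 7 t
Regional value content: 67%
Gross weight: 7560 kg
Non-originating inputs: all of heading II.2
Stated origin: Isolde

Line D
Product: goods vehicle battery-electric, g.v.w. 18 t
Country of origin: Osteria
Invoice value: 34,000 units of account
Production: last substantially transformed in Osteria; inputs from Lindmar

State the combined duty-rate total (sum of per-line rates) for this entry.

Line A: goods vehicle → II.1; diesel-engined → II.1.3; g.v.w. 4.4 t → II.1.3.1. Scheduled 26%. quota on II.1.3.1 open → in-quota 3%; Osteria agreement on II.1.3: not wholly obtained. → 3%.
Line B: goods vehicle → II.1; diesel-engined → II.1.3; g.v.w. 32 t → II.1.3.2. Scheduled 13%. No special measure applies. → 13%.
Line C: goods vehicle → II.1; hybrid → II.1.1; g.v.w. 7 t → II.1.1.3. Scheduled 26%. Isolde agreement on II.1: RVC ≥ 55% → 1% available; Isolde agreement on II.1.3.2: II.1.1.3 not covered; preferential 1%. → 1%.
Line D: goods vehicle → II.1; battery-electric → II.1.2; g.v.w. 18 t → II.1.2.1. Scheduled 7%. Osteria agreement on II.1.3: II.1.2.1 not covered. → 7%.
Sum: 3% + 13% + 1% + 7% = 24%.

24%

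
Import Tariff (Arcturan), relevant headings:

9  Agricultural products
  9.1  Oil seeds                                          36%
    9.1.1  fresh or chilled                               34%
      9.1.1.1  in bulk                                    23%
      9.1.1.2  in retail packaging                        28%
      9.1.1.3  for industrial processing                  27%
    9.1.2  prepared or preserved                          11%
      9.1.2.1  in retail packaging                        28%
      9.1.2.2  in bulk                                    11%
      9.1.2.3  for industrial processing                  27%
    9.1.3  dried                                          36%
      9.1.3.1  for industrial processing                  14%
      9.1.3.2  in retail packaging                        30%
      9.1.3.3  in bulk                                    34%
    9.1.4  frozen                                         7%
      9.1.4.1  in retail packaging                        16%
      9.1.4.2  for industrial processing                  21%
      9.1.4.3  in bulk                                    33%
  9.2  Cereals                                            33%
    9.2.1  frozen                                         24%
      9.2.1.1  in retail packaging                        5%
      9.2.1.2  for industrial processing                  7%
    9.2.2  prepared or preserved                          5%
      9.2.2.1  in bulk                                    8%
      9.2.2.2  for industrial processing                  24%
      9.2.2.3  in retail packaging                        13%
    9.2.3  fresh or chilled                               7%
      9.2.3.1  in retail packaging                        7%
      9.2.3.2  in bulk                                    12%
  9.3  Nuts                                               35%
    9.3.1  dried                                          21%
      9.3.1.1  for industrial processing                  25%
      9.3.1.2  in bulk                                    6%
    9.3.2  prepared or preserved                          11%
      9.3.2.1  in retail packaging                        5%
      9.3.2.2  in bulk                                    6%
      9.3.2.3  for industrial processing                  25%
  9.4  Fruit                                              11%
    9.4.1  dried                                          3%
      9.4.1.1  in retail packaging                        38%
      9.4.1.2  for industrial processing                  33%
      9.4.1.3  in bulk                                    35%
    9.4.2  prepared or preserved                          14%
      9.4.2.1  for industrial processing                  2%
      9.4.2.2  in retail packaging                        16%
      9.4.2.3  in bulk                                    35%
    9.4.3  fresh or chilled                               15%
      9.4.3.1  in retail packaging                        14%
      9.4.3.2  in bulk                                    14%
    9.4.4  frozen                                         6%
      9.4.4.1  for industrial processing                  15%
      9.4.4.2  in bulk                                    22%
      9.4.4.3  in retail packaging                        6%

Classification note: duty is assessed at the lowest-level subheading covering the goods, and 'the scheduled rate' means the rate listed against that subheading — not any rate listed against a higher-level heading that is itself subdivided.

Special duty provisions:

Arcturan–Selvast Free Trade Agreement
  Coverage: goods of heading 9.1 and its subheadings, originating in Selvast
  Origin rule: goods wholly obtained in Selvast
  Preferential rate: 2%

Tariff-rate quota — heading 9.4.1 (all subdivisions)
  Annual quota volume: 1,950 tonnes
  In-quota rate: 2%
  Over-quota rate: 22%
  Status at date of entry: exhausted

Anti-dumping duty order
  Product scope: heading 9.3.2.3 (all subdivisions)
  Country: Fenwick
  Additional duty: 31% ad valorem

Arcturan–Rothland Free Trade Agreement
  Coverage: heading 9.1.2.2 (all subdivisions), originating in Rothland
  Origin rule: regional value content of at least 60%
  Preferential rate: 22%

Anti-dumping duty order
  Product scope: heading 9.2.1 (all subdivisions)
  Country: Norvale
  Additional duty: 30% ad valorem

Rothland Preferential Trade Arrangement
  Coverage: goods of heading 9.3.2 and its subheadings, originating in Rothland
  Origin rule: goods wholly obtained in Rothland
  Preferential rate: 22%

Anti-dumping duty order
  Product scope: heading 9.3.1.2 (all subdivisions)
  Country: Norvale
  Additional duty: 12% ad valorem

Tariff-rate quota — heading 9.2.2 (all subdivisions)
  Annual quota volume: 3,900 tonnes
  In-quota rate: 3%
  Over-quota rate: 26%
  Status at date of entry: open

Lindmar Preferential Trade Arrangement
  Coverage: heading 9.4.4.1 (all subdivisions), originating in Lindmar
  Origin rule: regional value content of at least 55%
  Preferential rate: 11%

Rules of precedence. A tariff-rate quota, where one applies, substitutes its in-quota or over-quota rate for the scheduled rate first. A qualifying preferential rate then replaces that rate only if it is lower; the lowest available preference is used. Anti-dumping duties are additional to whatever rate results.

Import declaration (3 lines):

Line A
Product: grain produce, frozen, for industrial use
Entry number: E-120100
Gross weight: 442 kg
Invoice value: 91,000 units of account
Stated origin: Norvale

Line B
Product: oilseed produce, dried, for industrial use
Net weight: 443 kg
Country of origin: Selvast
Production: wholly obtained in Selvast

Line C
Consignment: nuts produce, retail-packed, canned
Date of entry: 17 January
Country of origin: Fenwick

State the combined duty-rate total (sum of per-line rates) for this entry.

44%

Line A: grain → 9.2; frozen → 9.2.1; for industrial use → 9.2.1.2. Scheduled 7%. anti-dumping (Norvale, 9.2.1): +30%; total 7% + 30% = 37%. → 37%.
Line B: oilseed → 9.1; dried → 9.1.3; for industrial use → 9.1.3.1. Scheduled 14%. Selvast agreement on 9.1: wholly obtained → 2% available; preferential 2%. → 2%.
Line C: nuts → 9.3; canned → 9.3.2; retail-packed → 9.3.2.1. Scheduled 5%. No special measure applies. → 5%.
Sum: 37% + 2% + 5% = 44%.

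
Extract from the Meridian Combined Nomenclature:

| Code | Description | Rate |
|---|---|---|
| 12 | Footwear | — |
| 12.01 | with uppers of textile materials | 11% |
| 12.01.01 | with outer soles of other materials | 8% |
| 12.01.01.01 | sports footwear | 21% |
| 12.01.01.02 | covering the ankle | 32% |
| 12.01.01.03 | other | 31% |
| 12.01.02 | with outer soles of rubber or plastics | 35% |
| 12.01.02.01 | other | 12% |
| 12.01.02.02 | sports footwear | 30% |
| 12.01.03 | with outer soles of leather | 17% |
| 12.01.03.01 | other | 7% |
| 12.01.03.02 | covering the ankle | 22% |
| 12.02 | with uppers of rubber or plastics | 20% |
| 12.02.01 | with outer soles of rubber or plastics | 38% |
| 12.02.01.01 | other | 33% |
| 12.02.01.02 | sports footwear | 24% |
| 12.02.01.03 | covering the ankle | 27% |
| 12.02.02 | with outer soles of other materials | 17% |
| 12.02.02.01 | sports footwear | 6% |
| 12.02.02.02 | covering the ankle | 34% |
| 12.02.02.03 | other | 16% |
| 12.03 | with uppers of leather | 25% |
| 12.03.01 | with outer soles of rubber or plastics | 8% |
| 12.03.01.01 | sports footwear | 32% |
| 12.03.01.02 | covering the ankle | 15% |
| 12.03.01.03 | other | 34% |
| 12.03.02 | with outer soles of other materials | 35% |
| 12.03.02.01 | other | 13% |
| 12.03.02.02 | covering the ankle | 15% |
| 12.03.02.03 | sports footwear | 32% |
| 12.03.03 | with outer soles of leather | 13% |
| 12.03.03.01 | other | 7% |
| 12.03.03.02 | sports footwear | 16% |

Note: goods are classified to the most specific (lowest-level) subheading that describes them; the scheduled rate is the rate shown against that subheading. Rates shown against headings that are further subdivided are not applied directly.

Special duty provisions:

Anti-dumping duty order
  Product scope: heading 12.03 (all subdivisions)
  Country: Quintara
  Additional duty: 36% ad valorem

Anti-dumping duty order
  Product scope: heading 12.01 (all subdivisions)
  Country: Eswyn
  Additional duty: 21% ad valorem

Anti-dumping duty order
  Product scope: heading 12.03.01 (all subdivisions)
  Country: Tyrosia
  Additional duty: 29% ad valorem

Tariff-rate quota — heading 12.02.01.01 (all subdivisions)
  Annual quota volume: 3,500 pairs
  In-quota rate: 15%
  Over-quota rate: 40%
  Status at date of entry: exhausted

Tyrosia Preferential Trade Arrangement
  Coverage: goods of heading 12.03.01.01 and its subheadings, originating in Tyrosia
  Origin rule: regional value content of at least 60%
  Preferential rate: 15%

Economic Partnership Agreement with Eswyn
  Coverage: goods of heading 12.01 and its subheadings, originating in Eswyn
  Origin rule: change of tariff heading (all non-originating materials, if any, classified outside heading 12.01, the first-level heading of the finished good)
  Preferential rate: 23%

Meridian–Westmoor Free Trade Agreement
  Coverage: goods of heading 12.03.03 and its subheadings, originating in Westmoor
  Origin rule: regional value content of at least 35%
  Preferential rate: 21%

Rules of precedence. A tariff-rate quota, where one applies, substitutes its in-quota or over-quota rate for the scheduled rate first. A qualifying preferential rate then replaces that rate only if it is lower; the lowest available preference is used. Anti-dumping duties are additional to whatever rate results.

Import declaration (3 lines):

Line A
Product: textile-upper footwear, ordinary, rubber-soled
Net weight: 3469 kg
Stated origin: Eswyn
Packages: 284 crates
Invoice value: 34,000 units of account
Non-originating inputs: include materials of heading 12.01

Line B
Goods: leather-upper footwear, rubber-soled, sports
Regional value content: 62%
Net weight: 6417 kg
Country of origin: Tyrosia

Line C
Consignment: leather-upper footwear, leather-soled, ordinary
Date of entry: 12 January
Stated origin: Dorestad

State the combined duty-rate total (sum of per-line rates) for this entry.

84%

Line A: textile-upper → 12.01; rubber-soled → 12.01.02; ordinary → 12.01.02.01. Scheduled 12%. Eswyn agreement on 12.01: CTH not met; anti-dumping (Eswyn, 12.01): +21%; total 12% + 21% = 33%. → 33%.
Line B: leather-upper → 12.03; rubber-soled → 12.03.01; sports → 12.03.01.01. Scheduled 32%. Tyrosia agreement on 12.03.01.01: RVC ≥ 60% → 15% available; preferential 15%; anti-dumping (Tyrosia, 12.03.01): +29%; total 15% + 29% = 44%. → 44%.
Line C: leather-upper → 12.03; leather-soled → 12.03.03; ordinary → 12.03.03.01. Scheduled 7%. No special measure applies. → 7%.
Sum: 33% + 44% + 7% = 84%.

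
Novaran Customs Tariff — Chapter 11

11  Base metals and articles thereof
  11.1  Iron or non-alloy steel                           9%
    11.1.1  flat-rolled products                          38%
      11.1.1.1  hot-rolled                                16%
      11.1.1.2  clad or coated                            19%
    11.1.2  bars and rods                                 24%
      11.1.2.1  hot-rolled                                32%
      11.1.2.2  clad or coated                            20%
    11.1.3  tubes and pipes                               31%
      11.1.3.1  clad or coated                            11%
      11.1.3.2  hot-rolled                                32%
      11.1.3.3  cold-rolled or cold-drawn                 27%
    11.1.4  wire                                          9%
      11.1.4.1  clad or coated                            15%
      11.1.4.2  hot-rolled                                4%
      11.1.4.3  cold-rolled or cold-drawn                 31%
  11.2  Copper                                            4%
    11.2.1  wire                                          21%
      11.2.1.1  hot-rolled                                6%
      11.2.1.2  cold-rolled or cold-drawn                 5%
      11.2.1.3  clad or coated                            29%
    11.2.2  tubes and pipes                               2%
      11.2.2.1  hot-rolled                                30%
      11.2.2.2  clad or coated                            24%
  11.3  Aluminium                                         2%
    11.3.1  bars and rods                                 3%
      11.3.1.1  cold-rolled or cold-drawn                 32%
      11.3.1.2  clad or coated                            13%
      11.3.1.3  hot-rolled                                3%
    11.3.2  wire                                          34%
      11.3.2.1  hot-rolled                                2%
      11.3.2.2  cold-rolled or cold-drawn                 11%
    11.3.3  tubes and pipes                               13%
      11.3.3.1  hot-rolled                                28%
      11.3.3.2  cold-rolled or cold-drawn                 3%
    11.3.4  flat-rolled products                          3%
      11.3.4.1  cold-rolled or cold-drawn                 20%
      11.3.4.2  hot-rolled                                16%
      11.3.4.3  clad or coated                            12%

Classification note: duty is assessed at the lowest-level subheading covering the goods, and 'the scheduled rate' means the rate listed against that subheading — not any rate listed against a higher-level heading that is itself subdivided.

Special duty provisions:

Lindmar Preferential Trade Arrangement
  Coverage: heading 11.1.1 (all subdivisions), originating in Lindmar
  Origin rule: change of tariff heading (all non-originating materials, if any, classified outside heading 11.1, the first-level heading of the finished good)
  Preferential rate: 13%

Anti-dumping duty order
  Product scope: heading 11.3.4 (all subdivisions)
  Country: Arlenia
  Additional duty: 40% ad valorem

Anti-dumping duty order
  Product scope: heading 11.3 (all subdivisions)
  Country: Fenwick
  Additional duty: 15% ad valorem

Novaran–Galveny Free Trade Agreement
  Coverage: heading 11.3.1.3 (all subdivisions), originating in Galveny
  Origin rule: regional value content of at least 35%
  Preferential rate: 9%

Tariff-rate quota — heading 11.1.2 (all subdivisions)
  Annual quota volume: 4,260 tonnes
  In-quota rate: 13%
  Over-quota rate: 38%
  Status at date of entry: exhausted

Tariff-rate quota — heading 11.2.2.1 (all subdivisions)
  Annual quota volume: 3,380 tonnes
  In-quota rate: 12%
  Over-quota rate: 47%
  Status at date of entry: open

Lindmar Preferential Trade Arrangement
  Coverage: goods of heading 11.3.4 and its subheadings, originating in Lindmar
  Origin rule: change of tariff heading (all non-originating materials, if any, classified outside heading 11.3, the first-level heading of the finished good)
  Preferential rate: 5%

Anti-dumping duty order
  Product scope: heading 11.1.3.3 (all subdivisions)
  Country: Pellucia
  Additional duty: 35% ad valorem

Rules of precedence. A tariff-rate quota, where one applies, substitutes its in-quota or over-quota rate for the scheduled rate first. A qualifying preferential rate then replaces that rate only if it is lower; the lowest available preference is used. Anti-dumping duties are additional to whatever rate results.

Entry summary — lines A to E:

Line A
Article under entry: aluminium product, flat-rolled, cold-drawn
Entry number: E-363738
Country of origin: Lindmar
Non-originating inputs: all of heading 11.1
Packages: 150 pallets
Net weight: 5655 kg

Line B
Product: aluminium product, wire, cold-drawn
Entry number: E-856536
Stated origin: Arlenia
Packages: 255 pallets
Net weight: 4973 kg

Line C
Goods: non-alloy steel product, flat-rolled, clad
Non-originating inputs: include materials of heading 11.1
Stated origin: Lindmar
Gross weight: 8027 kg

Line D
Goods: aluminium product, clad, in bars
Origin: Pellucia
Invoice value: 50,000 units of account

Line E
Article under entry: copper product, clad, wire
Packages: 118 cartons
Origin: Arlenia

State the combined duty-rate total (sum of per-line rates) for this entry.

77%

Line A: aluminium → 11.3; flat-rolled → 11.3.4; cold-drawn → 11.3.4.1. Scheduled 20%. Lindmar agreement on 11.1.1: 11.3.4.1 not covered; Lindmar agreement on 11.3.4: CTH met → 5% available; preferential 5%. → 5%.
Line B: aluminium → 11.3; wire → 11.3.2; cold-drawn → 11.3.2.2. Scheduled 11%. No special measure applies. → 11%.
Line C: non-alloy steel → 11.1; flat-rolled → 11.1.1; clad → 11.1.1.2. Scheduled 19%. Lindmar agreement on 11.1.1: CTH not met; Lindmar agreement on 11.3.4: 11.1.1.2 not covered. → 19%.
Line D: aluminium → 11.3; in bars → 11.3.1; clad → 11.3.1.2. Scheduled 13%. No special measure applies. → 13%.
Line E: copper → 11.2; wire → 11.2.1; clad → 11.2.1.3. Scheduled 29%. No special measure applies. → 29%.
Sum: 5% + 11% + 19% + 13% + 29% = 77%.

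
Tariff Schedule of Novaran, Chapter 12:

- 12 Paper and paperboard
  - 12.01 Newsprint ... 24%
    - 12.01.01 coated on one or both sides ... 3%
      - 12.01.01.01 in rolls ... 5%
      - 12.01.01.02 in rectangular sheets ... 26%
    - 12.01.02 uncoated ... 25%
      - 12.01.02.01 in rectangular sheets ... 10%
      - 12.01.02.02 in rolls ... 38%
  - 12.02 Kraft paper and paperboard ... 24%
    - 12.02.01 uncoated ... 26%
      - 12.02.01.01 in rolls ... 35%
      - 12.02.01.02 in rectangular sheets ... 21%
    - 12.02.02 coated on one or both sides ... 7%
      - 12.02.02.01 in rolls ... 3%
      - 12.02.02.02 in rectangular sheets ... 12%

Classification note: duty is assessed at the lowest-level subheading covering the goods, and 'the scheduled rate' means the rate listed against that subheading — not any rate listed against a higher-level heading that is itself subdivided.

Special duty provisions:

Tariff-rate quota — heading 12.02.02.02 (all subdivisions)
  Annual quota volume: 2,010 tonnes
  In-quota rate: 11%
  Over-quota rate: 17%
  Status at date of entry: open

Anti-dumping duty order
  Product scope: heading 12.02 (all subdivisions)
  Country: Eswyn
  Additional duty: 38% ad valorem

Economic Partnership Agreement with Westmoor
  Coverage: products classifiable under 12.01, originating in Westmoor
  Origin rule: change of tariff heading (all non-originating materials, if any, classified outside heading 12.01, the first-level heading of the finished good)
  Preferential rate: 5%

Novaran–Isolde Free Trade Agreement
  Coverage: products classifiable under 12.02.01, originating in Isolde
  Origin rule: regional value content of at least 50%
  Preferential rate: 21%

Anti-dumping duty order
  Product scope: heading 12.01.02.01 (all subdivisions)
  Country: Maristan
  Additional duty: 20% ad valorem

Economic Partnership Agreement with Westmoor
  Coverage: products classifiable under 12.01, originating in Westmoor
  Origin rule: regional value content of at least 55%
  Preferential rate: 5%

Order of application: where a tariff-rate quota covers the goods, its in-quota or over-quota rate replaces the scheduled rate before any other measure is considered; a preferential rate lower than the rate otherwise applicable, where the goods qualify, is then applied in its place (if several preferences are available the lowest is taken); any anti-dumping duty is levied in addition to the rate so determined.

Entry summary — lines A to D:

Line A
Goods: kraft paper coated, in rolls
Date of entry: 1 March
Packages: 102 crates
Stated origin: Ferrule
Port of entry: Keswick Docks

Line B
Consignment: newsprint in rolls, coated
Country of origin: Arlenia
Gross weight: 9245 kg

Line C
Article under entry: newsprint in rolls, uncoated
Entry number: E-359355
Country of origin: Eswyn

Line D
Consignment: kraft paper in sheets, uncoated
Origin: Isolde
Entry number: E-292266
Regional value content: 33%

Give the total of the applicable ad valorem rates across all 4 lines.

67%

Line A: kraft paper → 12.02; coated → 12.02.02; in rolls → 12.02.02.01. Scheduled 3%. No special measure applies. → 3%.
Line B: newsprint → 12.01; coated → 12.01.01; in rolls → 12.01.01.01. Scheduled 5%. No special measure applies. → 5%.
Line C: newsprint → 12.01; uncoated → 12.01.02; in rolls → 12.01.02.02. Scheduled 38%. No special measure applies. → 38%.
Line D: kraft paper → 12.02; uncoated → 12.02.01; in sheets → 12.02.01.02. Scheduled 21%. Isolde agreement on 12.02.01: RVC < 50%. → 21%.
Sum: 3% + 5% + 38% + 21% = 67%.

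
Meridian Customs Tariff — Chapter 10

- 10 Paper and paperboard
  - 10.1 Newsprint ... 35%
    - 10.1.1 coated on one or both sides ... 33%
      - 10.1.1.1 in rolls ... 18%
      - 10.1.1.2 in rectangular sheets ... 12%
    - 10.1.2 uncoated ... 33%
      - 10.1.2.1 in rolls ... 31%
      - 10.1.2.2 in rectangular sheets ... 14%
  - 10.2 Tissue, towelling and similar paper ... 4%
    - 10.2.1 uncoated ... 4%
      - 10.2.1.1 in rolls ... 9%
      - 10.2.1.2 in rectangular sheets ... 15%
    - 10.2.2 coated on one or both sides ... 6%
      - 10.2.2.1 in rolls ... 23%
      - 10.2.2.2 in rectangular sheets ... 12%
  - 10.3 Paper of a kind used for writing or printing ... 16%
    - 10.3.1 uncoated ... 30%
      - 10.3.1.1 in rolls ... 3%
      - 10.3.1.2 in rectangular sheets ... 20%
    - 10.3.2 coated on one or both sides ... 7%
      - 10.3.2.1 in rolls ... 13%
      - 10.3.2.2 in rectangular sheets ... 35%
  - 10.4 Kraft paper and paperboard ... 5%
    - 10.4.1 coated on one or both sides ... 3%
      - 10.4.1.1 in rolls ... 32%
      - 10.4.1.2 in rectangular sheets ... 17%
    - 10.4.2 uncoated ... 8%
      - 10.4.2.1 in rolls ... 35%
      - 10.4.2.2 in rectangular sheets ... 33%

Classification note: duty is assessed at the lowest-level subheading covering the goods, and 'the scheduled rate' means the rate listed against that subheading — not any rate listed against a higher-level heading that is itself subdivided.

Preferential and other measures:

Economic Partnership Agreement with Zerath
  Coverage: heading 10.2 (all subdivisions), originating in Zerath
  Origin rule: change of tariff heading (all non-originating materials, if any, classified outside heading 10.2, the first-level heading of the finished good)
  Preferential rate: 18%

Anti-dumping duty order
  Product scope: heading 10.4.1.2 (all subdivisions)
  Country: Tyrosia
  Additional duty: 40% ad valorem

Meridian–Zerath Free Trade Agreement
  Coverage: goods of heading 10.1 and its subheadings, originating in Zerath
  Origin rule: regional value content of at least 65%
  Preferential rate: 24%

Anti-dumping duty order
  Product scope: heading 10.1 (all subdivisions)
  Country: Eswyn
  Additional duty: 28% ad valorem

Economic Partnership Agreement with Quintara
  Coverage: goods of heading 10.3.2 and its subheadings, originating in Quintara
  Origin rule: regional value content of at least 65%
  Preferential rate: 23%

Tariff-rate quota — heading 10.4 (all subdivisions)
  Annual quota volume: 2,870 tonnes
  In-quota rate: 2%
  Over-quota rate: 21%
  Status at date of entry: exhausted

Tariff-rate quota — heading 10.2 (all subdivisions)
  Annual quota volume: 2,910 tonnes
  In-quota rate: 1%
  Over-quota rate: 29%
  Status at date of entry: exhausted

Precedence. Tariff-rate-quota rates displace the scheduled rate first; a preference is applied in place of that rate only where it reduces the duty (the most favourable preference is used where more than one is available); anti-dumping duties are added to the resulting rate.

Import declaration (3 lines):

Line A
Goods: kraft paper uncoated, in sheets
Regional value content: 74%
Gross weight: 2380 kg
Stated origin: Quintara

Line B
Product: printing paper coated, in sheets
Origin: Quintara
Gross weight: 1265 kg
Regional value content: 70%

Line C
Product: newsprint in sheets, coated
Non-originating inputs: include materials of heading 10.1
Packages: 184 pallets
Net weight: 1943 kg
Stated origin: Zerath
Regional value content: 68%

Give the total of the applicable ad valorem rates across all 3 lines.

56%

Line A: kraft paper → 10.4; uncoated → 10.4.2; in sheets → 10.4.2.2. Scheduled 33%. quota on 10.4 exhausted → over-quota 21%; Quintara agreement on 10.3.2: 10.4.2.2 not covered. → 21%.
Line B: printing paper → 10.3; coated → 10.3.2; in sheets → 10.3.2.2. Scheduled 35%. Quintara agreement on 10.3.2: RVC ≥ 65% → 23% available; preferential 23%. → 23%.
Line C: newsprint → 10.1; coated → 10.1.1; in sheets → 10.1.1.2. Scheduled 12%. Zerath agreement on 10.2: 10.1.1.2 not covered; Zerath agreement on 10.1: RVC ≥ 65% → 24% available; preference 24% not lower than 12% → no reduction. → 12%.
Sum: 21% + 23% + 12% = 56%.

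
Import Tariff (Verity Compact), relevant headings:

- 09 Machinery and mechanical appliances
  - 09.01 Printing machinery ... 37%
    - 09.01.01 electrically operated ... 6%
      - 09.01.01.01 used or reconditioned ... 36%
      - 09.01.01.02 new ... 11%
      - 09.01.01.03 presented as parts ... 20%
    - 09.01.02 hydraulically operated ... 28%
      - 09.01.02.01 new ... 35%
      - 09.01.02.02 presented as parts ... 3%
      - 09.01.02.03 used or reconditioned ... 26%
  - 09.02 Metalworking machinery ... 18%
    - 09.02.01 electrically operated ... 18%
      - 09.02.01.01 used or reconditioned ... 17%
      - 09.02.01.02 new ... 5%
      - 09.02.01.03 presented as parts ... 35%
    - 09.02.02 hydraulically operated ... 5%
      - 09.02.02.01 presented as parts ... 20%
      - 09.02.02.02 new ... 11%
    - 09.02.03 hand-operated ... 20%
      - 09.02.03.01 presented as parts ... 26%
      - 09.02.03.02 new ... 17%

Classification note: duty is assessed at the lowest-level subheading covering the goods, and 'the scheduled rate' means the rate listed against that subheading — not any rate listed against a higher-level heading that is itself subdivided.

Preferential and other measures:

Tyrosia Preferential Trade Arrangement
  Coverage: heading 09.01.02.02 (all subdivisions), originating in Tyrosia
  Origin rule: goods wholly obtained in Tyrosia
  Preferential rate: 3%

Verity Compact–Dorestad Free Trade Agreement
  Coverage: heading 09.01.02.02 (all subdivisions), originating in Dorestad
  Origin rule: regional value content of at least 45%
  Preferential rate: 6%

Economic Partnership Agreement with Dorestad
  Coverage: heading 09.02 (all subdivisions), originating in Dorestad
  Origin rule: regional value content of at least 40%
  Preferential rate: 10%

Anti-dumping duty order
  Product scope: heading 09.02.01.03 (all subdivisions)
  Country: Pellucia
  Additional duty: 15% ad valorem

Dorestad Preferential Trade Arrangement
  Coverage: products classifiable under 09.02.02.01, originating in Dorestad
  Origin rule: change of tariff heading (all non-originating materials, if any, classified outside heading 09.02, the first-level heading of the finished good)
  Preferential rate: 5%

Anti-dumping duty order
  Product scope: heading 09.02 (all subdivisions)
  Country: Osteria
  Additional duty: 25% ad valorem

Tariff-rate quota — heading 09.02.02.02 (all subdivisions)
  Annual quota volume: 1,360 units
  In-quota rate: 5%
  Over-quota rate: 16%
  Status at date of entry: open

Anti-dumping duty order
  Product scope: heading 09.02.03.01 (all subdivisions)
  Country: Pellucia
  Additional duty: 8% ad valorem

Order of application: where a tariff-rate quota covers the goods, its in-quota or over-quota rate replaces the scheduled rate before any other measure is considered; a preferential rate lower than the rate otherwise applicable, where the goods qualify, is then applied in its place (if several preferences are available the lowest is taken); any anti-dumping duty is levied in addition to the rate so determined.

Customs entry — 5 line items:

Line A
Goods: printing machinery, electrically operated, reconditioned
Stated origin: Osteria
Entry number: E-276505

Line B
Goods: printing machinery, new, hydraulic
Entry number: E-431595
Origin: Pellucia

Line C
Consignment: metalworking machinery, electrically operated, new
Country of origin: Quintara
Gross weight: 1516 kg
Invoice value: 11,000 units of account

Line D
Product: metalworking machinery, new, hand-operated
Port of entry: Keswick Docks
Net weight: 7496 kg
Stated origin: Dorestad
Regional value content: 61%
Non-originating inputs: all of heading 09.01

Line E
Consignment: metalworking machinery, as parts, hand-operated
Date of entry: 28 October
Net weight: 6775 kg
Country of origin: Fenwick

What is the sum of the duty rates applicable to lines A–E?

112%

Line A: printing → 09.01; electrically operated → 09.01.01; reconditioned → 09.01.01.01. Scheduled 36%. No special measure applies. → 36%.
Line B: printing → 09.01; hydraulic → 09.01.02; new → 09.01.02.01. Scheduled 35%. No special measure applies. → 35%.
Line C: metalworking → 09.02; electrically operated → 09.02.01; new → 09.02.01.02. Scheduled 5%. No special measure applies. → 5%.
Line D: metalworking → 09.02; hand-operated → 09.02.03; new → 09.02.03.02. Scheduled 17%. Dorestad agreement on 09.01.02.02: 09.02.03.02 not covered; Dorestad agreement on 09.02: RVC ≥ 40% → 10% available; Dorestad agreement on 09.02.02.01: 09.02.03.02 not covered; preferential 10%. → 10%.
Line E: metalworking → 09.02; hand-operated → 09.02.03; as parts → 09.02.03.01. Scheduled 26%. No special measure applies. → 26%.
Sum: 36% + 35% + 5% + 10% + 26% = 112%.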